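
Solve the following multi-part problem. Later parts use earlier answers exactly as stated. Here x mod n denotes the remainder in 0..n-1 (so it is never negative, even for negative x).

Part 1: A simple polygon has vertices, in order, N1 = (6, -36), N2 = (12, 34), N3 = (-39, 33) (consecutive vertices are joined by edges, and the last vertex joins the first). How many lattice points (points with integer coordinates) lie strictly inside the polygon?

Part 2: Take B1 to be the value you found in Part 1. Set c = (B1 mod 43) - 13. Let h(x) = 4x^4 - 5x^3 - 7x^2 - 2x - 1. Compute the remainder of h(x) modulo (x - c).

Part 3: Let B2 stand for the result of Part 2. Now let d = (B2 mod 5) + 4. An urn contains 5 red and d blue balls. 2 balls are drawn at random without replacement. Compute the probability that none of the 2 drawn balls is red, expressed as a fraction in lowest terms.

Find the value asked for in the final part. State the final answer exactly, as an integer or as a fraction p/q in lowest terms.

7/22

Part 1: cross terms: (6*34 - 12*-36)=636, (12*33 - -39*34)=1722, (-39*-36 - 6*33)=1206; twice the area = |3564| = 3564; area = 1782; boundary points = 2 + 1 + 3 = 6; strictly interior points = area - boundary/2 + 1 = 1780; answer 1780
Part 2: B1 = 1780; c = 4; remainder = value at the root: 4*(4)^4 - 5*(4)^3 - 7*(4)^2 - 2*(4)^1 - 1 = (1024) + (-320) + (-112) + (-8) + (-1) = 583; answer 583
Part 3: B2 = 583; d = 7; total draws C(12,2) = 66; favorable C(7,2) = 21; P = 7/22; answer 7/22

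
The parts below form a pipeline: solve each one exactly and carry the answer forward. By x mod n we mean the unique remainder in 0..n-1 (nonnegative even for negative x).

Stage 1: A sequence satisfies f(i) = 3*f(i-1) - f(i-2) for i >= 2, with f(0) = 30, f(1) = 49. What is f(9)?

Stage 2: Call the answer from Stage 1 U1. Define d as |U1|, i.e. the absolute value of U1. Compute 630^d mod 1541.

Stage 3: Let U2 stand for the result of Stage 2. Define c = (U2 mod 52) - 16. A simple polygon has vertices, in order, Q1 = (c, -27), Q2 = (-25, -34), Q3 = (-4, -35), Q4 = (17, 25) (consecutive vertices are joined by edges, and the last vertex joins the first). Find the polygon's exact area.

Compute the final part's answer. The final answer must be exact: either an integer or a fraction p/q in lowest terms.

168

Stage 1: f(2) = 3*(49) - 1*(30) = 117; iterating: f(2)=117, f(3)=302, f(4)=789, f(5)=2065, f(6)=5406, f(7)=14153, f(8)=37053, f(9)=97006; answer 97006
Stage 2: U1 = 97006; d = 97006; squarings mod 1541: 630^1=630, 630^2=863, 630^4=466, 630^8=1416, 630^16=215, 630^32=1536, 630^64=25, 630^128=625, 630^256=752, 630^512=1498, 630^1024=308, 630^2048=863, 630^4096=466, 630^8192=1416, 630^16384=215, 630^32768=1536, 630^65536=25; 630^97006 = 630^2 * 630^4 * 630^8 * 630^32 * 630^64 * 630^128 * 630^512 * 630^2048 * 630^4096 * 630^8192 * 630^16384 * 630^65536 = 1416 (mod 1541); answer 1416
Stage 3: U2 = 1416; c = -4; cross terms: (-4*-34 - -25*-27)=-539, (-25*-35 - -4*-34)=739, (-4*25 - 17*-35)=495, (17*-27 - -4*25)=-359; twice the area = |336| = 336; area = 168; answer 168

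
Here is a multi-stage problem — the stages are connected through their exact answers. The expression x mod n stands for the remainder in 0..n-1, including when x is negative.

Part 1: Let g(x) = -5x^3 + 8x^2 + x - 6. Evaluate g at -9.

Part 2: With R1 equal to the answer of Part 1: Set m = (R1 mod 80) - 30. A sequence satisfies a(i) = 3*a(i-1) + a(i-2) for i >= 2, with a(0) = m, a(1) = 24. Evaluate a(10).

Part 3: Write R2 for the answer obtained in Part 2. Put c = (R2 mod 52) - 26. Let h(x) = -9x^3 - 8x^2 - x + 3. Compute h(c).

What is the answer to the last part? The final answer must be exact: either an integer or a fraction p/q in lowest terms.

8213

Part 1: -5*(-9)^3 + 8*(-9)^2 + 1*(-9)^1 - 6 = (3645) + (648) + (-9) + (-6) = 4278; answer 4278
Part 2: R1 = 4278; m = 8; a(2) = 3*(24) + 1*(8) = 80; iterating: a(2)=80, a(3)=264, a(4)=872, a(5)=2880, a(6)=9512, a(7)=31416, a(8)=103760, a(9)=342696, a(10)=1131848; answer 1131848
Part 3: R2 = 1131848; c = -10; -9*(-10)^3 - 8*(-10)^2 - 1*(-10)^1 + 3 = (9000) + (-800) + (10) + (3) = 8213; answer 8213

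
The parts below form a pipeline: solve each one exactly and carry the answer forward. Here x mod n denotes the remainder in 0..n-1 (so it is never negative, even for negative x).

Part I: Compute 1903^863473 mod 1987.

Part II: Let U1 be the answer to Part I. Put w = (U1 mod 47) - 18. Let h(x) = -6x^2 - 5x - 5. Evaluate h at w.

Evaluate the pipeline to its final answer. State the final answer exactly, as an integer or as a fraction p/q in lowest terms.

Part I: squarings mod 1987: 1903^1=1903, 1903^2=1095, 1903^4=864, 1903^8=1371, 1903^16=1926, 1903^32=1734, 1903^64=425, 1903^128=1795, 1903^256=1098, 1903^512=1482, 1903^1024=689, 1903^2048=1815, 1903^4096=1766, 1903^8192=1153, 1903^16384=106, 1903^32768=1301, 1903^65536=1664, 1903^131072=1005, 1903^262144=629, 1903^524288=228; 1903^863473 = 1903^1 * 1903^16 * 1903^32 * 1903^64 * 1903^128 * 1903^1024 * 1903^2048 * 1903^8192 * 1903^65536 * 1903^262144 * 1903^524288 = 1455 (mod 1987); answer 1455
Part II: U1 = 1455; w = 27; -6*(27)^2 - 5*(27)^1 - 5 = (-4374) + (-135) + (-5) = -4514; answer -4514

-4514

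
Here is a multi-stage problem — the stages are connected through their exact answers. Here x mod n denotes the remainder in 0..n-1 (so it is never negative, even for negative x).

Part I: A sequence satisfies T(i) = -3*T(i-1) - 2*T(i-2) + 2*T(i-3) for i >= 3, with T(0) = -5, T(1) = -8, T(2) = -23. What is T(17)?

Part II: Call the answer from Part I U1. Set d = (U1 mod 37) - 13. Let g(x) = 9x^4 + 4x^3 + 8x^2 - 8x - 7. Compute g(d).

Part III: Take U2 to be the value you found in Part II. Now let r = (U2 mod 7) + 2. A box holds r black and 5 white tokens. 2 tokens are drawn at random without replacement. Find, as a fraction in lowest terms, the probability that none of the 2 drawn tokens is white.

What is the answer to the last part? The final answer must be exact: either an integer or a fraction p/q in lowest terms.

Part I: T(3) = -3*(-23) - 2*(-8) + 2*(-5) = 75; iterating: T(3)=75, T(4)=-195, T(5)=389, T(6)=-627, T(7)=713, T(8)=-107, T(9)=-2359, T(10)=8717, T(11)=-21647, T(12)=42789, T(13)=-67639, T(14)=74045, T(15)=-1279, T(16)=-279531, T(17)=989241; answer 989241
Part II: U1 = 989241; d = -4; 9*(-4)^4 + 4*(-4)^3 + 8*(-4)^2 - 8*(-4)^1 - 7 = (2304) + (-256) + (128) + (32) + (-7) = 2201; answer 2201
Part III: U2 = 2201; r = 5; total draws C(10,2) = 45; favorable C(5,2) = 10; P = 2/9; answer 2/9

2/9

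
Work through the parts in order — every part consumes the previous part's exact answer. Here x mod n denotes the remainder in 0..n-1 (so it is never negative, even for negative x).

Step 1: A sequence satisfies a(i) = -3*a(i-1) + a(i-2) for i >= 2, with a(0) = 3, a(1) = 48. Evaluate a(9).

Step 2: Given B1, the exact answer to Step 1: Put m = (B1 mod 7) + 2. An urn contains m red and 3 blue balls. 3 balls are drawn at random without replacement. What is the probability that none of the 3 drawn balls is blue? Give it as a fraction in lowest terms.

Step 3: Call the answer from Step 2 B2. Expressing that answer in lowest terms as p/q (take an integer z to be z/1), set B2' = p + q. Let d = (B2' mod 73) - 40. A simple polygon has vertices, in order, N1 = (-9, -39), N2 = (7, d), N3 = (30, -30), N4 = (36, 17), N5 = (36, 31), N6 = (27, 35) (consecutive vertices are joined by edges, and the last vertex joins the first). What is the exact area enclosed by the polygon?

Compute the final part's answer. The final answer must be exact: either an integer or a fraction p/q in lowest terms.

Step 1: a(2) = -3*(48) + 1*(3) = -141; iterating: a(2)=-141, a(3)=471, a(4)=-1554, a(5)=5133, a(6)=-16953, a(7)=55992, a(8)=-184929, a(9)=610779; answer 610779
Step 2: B1 = 610779; m = 3; total draws C(6,3) = 20; favorable C(3,3) = 1; P = 1/20; answer 1/20
Step 3: B2 = 1/20; threaded value p + q = 21; d = -19; cross terms: (-9*-19 - 7*-39)=444, (7*-30 - 30*-19)=360, (30*17 - 36*-30)=1590, (36*31 - 36*17)=504, (36*35 - 27*31)=423, (27*-39 - -9*35)=-738; twice the area = |2583| = 2583; area = 2583/2; answer 2583/2

2583/2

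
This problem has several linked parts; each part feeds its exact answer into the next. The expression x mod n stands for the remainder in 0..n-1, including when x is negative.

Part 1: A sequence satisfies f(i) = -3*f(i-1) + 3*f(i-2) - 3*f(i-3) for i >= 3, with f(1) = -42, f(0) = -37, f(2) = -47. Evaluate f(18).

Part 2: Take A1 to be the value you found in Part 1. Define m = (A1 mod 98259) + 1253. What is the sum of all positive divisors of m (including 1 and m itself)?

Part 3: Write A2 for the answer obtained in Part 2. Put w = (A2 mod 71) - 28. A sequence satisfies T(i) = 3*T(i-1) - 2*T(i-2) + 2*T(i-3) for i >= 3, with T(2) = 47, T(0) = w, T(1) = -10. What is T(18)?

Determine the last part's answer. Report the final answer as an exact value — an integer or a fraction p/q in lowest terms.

Part 1: f(3) = -3*(-47) + 3*(-42) - 3*(-37) = 126; iterating: f(3)=126, f(4)=-393, f(5)=1698, f(6)=-6651, f(7)=26226, f(8)=-103725, f(9)=409806, f(10)=-1619271, f(11)=6398406, f(12)=-25282449, f(13)=99900378, f(14)=-394743699, f(15)=1559779578, f(16)=-6163270965, f(17)=24353382726, f(18)=-96229299807; answer -96229299807
Part 2: A1 = -96229299807; m = 63542; 63542 = 2 * 31771; sigma = (1 + 2) * (1 + 31771) = 3 * 31772 = 95316; answer 95316
Part 3: A2 = 95316; w = 6; T(3) = 3*(47) - 2*(-10) + 2*(6) = 173; iterating: T(3)=173, T(4)=405, T(5)=963, T(6)=2425, T(7)=6159, T(8)=15553, T(9)=39191, T(10)=98785, T(11)=249079, T(12)=628049, T(13)=1583559, T(14)=3992737, T(15)=10067191, T(16)=25383217, T(17)=64000743, T(18)=161370177; answer 161370177

161370177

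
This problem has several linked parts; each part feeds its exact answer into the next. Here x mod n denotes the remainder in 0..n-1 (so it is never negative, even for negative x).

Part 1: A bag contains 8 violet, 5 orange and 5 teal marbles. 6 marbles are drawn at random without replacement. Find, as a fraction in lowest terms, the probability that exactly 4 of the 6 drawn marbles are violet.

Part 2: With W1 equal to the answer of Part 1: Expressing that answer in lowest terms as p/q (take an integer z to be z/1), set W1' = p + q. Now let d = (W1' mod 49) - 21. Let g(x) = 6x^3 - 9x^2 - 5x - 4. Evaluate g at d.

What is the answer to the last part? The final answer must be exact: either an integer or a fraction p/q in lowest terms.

Part 1: total draws C(18,6) = 18564; favorable C(8,4)*C(10,2) = 3150; P = 75/442; answer 75/442
Part 2: W1 = 75/442; threaded value p + q = 517; d = 6; 6*(6)^3 - 9*(6)^2 - 5*(6)^1 - 4 = (1296) + (-324) + (-30) + (-4) = 938; answer 938

938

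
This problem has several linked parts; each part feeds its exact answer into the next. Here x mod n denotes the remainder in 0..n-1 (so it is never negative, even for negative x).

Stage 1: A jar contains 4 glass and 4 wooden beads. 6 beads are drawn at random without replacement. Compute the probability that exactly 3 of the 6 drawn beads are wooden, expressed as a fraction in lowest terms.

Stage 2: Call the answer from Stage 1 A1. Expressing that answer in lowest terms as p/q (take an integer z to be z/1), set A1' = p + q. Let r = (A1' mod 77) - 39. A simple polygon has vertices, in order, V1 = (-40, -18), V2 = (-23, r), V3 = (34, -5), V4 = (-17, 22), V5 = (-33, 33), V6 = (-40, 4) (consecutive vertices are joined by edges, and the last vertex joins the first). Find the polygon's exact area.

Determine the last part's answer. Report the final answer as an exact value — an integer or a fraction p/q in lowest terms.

4669/2

Stage 1: total draws C(8,6) = 28; favorable C(4,3)*C(4,3) = 16; P = 4/7; answer 4/7
Stage 2: A1 = 4/7; threaded value p + q = 11; r = -28; cross terms: (-40*-28 - -23*-18)=706, (-23*-5 - 34*-28)=1067, (34*22 - -17*-5)=663, (-17*33 - -33*22)=165, (-33*4 - -40*33)=1188, (-40*-18 - -40*4)=880; twice the area = |4669| = 4669; area = 4669/2; answer 4669/2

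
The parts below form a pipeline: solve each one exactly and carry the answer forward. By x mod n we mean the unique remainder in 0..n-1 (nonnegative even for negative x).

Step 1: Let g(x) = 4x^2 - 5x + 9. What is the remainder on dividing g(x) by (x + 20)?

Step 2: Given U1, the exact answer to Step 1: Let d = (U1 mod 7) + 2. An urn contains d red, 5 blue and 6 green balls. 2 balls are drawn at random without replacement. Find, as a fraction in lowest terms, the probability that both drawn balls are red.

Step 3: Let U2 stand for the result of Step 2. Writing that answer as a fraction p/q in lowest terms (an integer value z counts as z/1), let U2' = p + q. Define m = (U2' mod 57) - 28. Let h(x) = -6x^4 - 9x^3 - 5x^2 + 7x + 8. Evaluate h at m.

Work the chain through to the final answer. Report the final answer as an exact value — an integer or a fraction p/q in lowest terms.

Step 1: remainder = value at the root: 4*(-20)^2 - 5*(-20)^1 + 9 = (1600) + (100) + (9) = 1709; answer 1709
Step 2: U1 = 1709; d = 3; total draws C(14,2) = 91; favorable C(3,2) = 3; P = 3/91; answer 3/91
Step 3: U2 = 3/91; threaded value p + q = 94; m = 9; -6*(9)^4 - 9*(9)^3 - 5*(9)^2 + 7*(9)^1 + 8 = (-39366) + (-6561) + (-405) + (63) + (8) = -46261; answer -46261

-46261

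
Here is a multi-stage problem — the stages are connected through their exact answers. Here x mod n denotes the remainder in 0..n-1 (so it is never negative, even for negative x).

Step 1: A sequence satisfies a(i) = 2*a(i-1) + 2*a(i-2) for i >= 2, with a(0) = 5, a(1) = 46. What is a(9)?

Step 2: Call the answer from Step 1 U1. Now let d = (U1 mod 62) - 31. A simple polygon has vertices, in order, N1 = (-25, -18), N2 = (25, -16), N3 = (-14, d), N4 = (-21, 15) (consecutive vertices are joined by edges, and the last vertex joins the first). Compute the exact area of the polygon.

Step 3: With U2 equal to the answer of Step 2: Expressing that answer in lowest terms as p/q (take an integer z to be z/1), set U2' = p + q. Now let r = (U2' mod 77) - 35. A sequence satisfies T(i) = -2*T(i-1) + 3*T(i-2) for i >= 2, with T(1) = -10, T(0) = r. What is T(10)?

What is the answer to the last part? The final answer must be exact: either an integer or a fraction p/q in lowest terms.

Step 1: a(2) = 2*(46) + 2*(5) = 102; iterating: a(2)=102, a(3)=296, a(4)=796, a(5)=2184, a(6)=5960, a(7)=16288, a(8)=44496, a(9)=121568; answer 121568
Step 2: U1 = 121568; d = 17; cross terms: (-25*-16 - 25*-18)=850, (25*17 - -14*-16)=201, (-14*15 - -21*17)=147, (-21*-18 - -25*15)=753; twice the area = |1951| = 1951; area = 1951/2; answer 1951/2
Step 3: U2 = 1951/2; threaded value p + q = 1953; r = -7; T(2) = -2*(-10) + 3*(-7) = -1; iterating: T(2)=-1, T(3)=-28, T(4)=53, T(5)=-190, T(6)=539, T(7)=-1648, T(8)=4913, T(9)=-14770, T(10)=44279; answer 44279

44279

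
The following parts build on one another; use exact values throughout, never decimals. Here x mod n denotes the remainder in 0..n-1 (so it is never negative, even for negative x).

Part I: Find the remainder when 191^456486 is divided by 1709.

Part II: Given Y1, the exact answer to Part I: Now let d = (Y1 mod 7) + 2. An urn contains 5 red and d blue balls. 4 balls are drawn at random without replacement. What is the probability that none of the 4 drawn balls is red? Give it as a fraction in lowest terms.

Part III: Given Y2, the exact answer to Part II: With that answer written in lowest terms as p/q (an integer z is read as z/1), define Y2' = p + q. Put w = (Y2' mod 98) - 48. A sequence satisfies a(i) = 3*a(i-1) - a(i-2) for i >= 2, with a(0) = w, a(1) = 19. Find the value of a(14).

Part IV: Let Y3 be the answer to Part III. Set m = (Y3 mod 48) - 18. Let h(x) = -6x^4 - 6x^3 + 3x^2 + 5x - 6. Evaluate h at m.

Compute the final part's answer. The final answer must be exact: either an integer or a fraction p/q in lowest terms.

Part I: squarings mod 1709: 191^1=191, 191^2=592, 191^4=119, 191^8=489, 191^16=1570, 191^32=522, 191^64=753, 191^128=1330, 191^256=85, 191^512=389, 191^1024=929, 191^2048=1705, 191^4096=16, 191^8192=256, 191^16384=594, 191^32768=782, 191^65536=1411, 191^131072=1645, 191^262144=678; 191^456486 = 191^2 * 191^4 * 191^32 * 191^256 * 191^512 * 191^1024 * 191^4096 * 191^8192 * 191^16384 * 191^32768 * 191^131072 * 191^262144 = 181 (mod 1709); answer 181
Part II: Y1 = 181; d = 8; total draws C(13,4) = 715; favorable C(8,4) = 70; P = 14/143; answer 14/143
Part III: Y2 = 14/143; threaded value p + q = 157; w = 11; a(2) = 3*(19) - 1*(11) = 46; iterating: a(2)=46, a(3)=119, a(4)=311, a(5)=814, a(6)=2131, a(7)=5579, a(8)=14606, a(9)=38239, a(10)=100111, a(11)=262094, a(12)=686171, a(13)=1796419, a(14)=4703086; answer 4703086
Part IV: Y3 = 4703086; m = 28; -6*(28)^4 - 6*(28)^3 + 3*(28)^2 + 5*(28)^1 - 6 = (-3687936) + (-131712) + (2352) + (140) + (-6) = -3817162; answer -3817162

-3817162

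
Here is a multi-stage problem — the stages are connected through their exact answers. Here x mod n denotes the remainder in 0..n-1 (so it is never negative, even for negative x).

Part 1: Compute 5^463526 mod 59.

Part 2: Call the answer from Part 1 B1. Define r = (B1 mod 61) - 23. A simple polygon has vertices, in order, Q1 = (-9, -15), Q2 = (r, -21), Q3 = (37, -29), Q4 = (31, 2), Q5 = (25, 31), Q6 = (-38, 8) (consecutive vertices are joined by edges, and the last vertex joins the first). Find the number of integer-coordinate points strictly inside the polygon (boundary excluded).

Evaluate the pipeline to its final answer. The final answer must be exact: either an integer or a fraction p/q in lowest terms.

2489

Part 1: squarings mod 59: 5^1=5, 5^2=25, 5^4=35, 5^8=45, 5^16=19, 5^32=7, 5^64=49, 5^128=41, 5^256=29, 5^512=15, 5^1024=48, 5^2048=3, 5^4096=9, 5^8192=22, 5^16384=12, 5^32768=26, 5^65536=27, 5^131072=21, 5^262144=28; 5^463526 = 5^2 * 5^4 * 5^32 * 5^128 * 5^512 * 5^4096 * 5^65536 * 5^131072 * 5^262144 = 15 (mod 59); answer 15
Part 2: B1 = 15; r = -8; cross terms: (-9*-21 - -8*-15)=69, (-8*-29 - 37*-21)=1009, (37*2 - 31*-29)=973, (31*31 - 25*2)=911, (25*8 - -38*31)=1378, (-38*-15 - -9*8)=642; twice the area = |4982| = 4982; area = 2491; boundary points = 1 + 1 + 1 + 1 + 1 + 1 = 6; strictly interior points = area - boundary/2 + 1 = 2489; answer 2489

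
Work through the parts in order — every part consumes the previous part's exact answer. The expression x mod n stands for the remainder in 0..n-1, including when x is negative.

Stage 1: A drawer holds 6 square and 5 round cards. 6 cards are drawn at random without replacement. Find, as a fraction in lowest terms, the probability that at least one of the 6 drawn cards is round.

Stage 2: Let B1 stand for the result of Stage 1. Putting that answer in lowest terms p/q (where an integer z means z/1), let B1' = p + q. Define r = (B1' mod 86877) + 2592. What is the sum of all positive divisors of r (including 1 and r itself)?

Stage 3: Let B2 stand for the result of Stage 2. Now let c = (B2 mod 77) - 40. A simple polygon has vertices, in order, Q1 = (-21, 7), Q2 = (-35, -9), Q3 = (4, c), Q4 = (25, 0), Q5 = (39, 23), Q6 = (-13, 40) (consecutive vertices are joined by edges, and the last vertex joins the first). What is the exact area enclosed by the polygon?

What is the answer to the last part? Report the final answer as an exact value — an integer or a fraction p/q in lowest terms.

5033/2

Stage 1: total draws C(11,6) = 462; complement C(6,6) = 1; favorable 462 - 1 = 461; P = 461/462; answer 461/462
Stage 2: B1 = 461/462; threaded value p + q = 923; r = 3515; 3515 = 5 * 19 * 37; sigma = (1 + 5) * (1 + 19) * (1 + 37) = 6 * 20 * 38 = 4560; answer 4560
Stage 3: B2 = 4560; c = -23; cross terms: (-21*-9 - -35*7)=434, (-35*-23 - 4*-9)=841, (4*0 - 25*-23)=575, (25*23 - 39*0)=575, (39*40 - -13*23)=1859, (-13*7 - -21*40)=749; twice the area = |5033| = 5033; area = 5033/2; answer 5033/2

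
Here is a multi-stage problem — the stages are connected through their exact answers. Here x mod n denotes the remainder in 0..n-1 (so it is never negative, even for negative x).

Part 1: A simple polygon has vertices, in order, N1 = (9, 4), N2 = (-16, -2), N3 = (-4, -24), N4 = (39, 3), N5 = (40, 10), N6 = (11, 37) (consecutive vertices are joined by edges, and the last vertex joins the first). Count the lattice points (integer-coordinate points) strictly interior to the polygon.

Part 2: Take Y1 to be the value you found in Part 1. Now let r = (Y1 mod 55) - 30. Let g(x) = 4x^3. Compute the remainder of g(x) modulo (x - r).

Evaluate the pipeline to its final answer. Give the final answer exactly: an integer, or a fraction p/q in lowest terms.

Part 1: cross terms: (9*-2 - -16*4)=46, (-16*-24 - -4*-2)=376, (-4*3 - 39*-24)=924, (39*10 - 40*3)=270, (40*37 - 11*10)=1370, (11*4 - 9*37)=-289; twice the area = |2697| = 2697; area = 2697/2; boundary points = 1 + 2 + 1 + 1 + 1 + 1 = 7; strictly interior points = area - boundary/2 + 1 = 1346; answer 1346
Part 2: Y1 = 1346; r = -4; remainder = value at the root: 4*(-4)^3 = (-256) = -256; answer -256

-256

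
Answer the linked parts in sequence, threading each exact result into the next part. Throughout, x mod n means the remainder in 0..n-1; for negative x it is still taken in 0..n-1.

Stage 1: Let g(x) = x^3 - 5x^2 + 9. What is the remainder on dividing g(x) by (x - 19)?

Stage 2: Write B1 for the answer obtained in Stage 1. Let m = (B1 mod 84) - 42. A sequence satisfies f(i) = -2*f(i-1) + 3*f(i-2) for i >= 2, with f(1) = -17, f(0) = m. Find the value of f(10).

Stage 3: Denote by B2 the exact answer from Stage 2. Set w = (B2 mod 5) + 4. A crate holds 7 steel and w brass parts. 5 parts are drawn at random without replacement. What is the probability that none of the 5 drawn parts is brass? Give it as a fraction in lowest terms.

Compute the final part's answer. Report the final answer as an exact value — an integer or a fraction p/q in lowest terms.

7/429

Stage 1: remainder = value at the root: 1*(19)^3 - 5*(19)^2 + 9 = (6859) + (-1805) + (9) = 5063; answer 5063
Stage 2: B1 = 5063; m = -19; f(2) = -2*(-17) + 3*(-19) = -23; iterating: f(2)=-23, f(3)=-5, f(4)=-59, f(5)=103, f(6)=-383, f(7)=1075, f(8)=-3299, f(9)=9823, f(10)=-29543; answer -29543
Stage 3: B2 = -29543; w = 6; total draws C(13,5) = 1287; favorable C(7,5) = 21; P = 7/429; answer 7/429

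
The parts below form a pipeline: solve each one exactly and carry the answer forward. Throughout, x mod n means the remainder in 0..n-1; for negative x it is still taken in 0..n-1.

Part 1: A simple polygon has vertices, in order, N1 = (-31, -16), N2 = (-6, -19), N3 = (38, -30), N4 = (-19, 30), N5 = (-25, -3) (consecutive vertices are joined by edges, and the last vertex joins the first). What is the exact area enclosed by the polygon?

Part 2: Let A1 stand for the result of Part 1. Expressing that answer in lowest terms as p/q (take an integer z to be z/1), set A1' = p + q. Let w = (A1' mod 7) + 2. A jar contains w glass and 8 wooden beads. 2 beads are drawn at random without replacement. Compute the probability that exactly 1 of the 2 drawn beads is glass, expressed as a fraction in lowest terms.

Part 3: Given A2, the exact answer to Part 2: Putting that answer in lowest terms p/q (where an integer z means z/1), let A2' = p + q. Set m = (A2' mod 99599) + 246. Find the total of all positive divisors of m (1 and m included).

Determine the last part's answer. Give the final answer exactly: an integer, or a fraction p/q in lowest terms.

Part 1: cross terms: (-31*-19 - -6*-16)=493, (-6*-30 - 38*-19)=902, (38*30 - -19*-30)=570, (-19*-3 - -25*30)=807, (-25*-16 - -31*-3)=307; twice the area = |3079| = 3079; area = 3079/2; answer 3079/2
Part 2: A1 = 3079/2; threaded value p + q = 3081; w = 3; total draws C(11,2) = 55; favorable C(3,1)*C(8,1) = 24; P = 24/55; answer 24/55
Part 3: A2 = 24/55; threaded value p + q = 79; m = 325; 325 = 5^2 * 13; sigma = (1 + 5 + 25) * (1 + 13) = 31 * 14 = 434; answer 434

434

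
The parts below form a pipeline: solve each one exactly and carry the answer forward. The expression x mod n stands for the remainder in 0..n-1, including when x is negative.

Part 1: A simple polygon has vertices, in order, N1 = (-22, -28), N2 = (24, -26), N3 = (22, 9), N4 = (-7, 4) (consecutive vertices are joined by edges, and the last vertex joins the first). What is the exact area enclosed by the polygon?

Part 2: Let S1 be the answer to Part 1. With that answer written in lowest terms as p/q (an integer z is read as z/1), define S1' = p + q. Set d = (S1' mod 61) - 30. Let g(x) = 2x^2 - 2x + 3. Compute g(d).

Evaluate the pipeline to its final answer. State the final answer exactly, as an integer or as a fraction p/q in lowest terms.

Part 1: cross terms: (-22*-26 - 24*-28)=1244, (24*9 - 22*-26)=788, (22*4 - -7*9)=151, (-7*-28 - -22*4)=284; twice the area = |2467| = 2467; area = 2467/2; answer 2467/2
Part 2: S1 = 2467/2; threaded value p + q = 2469; d = -1; 2*(-1)^2 - 2*(-1)^1 + 3 = (2) + (2) + (3) = 7; answer 7

7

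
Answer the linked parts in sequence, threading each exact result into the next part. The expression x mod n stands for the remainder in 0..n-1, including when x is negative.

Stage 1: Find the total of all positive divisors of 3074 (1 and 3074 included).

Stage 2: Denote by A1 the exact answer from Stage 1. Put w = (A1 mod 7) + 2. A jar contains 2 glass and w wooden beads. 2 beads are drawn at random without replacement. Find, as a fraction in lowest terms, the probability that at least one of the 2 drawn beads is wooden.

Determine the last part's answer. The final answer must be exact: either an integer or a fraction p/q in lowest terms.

14/15

Stage 1: 3074 = 2 * 29 * 53; sigma = (1 + 2) * (1 + 29) * (1 + 53) = 3 * 30 * 54 = 4860; answer 4860
Stage 2: A1 = 4860; w = 4; total draws C(6,2) = 15; complement C(2,2) = 1; favorable 15 - 1 = 14; P = 14/15; answer 14/15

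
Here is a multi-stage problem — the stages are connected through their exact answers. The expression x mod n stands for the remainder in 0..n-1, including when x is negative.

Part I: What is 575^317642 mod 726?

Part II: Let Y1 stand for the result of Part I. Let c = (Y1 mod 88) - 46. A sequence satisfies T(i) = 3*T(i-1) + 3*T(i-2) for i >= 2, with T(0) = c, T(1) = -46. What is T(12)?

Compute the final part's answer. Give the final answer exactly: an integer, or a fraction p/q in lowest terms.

Part I: squarings mod 726: 575^1=575, 575^2=295, 575^4=631, 575^8=313, 575^16=685, 575^32=229, 575^64=169, 575^128=247, 575^256=25, 575^512=625, 575^1024=37, 575^2048=643, 575^4096=355, 575^8192=427, 575^16384=103, 575^32768=445, 575^65536=553, 575^131072=163, 575^262144=433; 575^317642 = 575^2 * 575^8 * 575^64 * 575^128 * 575^2048 * 575^4096 * 575^16384 * 575^32768 * 575^262144 = 625 (mod 726); answer 625
Part II: Y1 = 625; c = -37; T(2) = 3*(-46) + 3*(-37) = -249; iterating: T(2)=-249, T(3)=-885, T(4)=-3402, T(5)=-12861, T(6)=-48789, T(7)=-184950, T(8)=-701217, T(9)=-2658501, T(10)=-10079154, T(11)=-38212965, T(12)=-144876357; answer -144876357

-144876357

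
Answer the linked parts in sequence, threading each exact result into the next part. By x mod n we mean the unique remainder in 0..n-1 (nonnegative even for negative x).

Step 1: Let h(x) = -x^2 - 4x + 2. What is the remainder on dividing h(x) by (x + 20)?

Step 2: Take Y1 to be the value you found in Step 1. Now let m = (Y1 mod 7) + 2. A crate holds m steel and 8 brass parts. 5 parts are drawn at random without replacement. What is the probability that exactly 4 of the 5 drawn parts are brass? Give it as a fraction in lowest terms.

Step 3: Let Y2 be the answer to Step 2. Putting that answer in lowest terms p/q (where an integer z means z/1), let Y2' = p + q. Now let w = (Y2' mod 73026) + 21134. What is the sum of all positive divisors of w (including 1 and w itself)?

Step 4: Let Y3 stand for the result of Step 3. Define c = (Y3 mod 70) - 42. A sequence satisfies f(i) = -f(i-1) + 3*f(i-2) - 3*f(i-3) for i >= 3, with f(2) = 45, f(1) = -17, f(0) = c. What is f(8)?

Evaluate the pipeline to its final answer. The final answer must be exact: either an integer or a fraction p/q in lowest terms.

3990

Step 1: remainder = value at the root: -1*(-20)^2 - 4*(-20)^1 + 2 = (-400) + (80) + (2) = -318; answer -318
Step 2: Y1 = -318; m = 6; total draws C(14,5) = 2002; favorable C(8,4)*C(6,1) = 420; P = 30/143; answer 30/143
Step 3: Y2 = 30/143; threaded value p + q = 173; w = 21307; 21307 = 11 * 13 * 149; sigma = (1 + 11) * (1 + 13) * (1 + 149) = 12 * 14 * 150 = 25200; answer 25200
Step 4: Y3 = 25200; c = -42; f(3) = -1*(45) + 3*(-17) - 3*(-42) = 30; iterating: f(3)=30, f(4)=156, f(5)=-201, f(6)=579, f(7)=-1650, f(8)=3990; answer 3990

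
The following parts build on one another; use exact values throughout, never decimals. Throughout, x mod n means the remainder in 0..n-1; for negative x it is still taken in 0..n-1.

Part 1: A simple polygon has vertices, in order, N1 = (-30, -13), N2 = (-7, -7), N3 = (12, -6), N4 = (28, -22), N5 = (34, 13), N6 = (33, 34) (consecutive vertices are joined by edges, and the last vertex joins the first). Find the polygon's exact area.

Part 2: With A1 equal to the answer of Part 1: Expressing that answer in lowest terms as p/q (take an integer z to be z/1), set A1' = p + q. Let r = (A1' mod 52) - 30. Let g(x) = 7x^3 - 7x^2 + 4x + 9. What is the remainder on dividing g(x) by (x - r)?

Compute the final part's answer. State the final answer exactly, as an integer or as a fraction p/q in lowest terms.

147

Part 1: cross terms: (-30*-7 - -7*-13)=119, (-7*-6 - 12*-7)=126, (12*-22 - 28*-6)=-96, (28*13 - 34*-22)=1112, (34*34 - 33*13)=727, (33*-13 - -30*34)=591; twice the area = |2579| = 2579; area = 2579/2; answer 2579/2
Part 2: A1 = 2579/2; threaded value p + q = 2581; r = 3; remainder = value at the root: 7*(3)^3 - 7*(3)^2 + 4*(3)^1 + 9 = (189) + (-63) + (12) + (9) = 147; answer 147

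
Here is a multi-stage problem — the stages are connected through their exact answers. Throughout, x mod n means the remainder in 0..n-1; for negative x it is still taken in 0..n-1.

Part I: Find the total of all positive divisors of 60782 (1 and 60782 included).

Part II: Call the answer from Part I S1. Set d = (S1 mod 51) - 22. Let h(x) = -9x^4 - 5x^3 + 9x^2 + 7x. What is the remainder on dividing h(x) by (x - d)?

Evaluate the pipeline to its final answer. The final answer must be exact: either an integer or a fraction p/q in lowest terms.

Part I: 60782 = 2 * 30391; sigma = (1 + 2) * (1 + 30391) = 3 * 30392 = 91176; answer 91176
Part II: S1 = 91176; d = 17; remainder = value at the root: -9*(17)^4 - 5*(17)^3 + 9*(17)^2 + 7*(17)^1 = (-751689) + (-24565) + (2601) + (119) = -773534; answer -773534

-773534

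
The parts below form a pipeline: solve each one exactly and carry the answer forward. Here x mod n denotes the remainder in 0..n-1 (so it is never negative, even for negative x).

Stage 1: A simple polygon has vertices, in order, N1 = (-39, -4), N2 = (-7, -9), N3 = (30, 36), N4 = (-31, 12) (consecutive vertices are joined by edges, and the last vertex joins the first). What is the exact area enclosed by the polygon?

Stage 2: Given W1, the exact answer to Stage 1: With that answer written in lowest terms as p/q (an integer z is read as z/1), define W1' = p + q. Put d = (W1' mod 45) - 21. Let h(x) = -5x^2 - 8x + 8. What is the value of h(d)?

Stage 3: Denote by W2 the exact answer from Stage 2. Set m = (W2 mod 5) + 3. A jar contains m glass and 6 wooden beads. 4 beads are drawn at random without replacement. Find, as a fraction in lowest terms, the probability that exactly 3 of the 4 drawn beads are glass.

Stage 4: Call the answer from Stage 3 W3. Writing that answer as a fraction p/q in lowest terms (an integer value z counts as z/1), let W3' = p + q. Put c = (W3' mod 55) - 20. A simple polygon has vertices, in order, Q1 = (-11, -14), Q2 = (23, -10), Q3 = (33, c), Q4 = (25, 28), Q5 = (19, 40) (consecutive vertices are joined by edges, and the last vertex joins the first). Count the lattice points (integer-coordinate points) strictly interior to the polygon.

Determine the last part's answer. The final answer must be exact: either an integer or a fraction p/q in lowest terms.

1136

Stage 1: cross terms: (-39*-9 - -7*-4)=323, (-7*36 - 30*-9)=18, (30*12 - -31*36)=1476, (-31*-4 - -39*12)=592; twice the area = |2409| = 2409; area = 2409/2; answer 2409/2
Stage 2: W1 = 2409/2; threaded value p + q = 2411; d = 5; -5*(5)^2 - 8*(5)^1 + 8 = (-125) + (-40) + (8) = -157; answer -157
Stage 3: W2 = -157; m = 6; total draws C(12,4) = 495; favorable C(6,3)*C(6,1) = 120; P = 8/33; answer 8/33
Stage 4: W3 = 8/33; threaded value p + q = 41; c = 21; cross terms: (-11*-10 - 23*-14)=432, (23*21 - 33*-10)=813, (33*28 - 25*21)=399, (25*40 - 19*28)=468, (19*-14 - -11*40)=174; twice the area = |2286| = 2286; area = 1143; boundary points = 2 + 1 + 1 + 6 + 6 = 16; strictly interior points = area - boundary/2 + 1 = 1136; answer 1136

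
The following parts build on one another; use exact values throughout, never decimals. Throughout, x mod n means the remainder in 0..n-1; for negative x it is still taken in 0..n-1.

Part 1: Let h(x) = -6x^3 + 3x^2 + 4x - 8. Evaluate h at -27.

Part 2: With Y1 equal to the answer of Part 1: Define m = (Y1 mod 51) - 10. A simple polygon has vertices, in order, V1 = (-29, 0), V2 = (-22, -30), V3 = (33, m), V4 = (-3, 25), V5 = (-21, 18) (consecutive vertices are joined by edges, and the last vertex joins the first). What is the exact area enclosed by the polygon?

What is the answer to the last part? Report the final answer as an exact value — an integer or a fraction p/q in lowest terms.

3621/2

Part 1: -6*(-27)^3 + 3*(-27)^2 + 4*(-27)^1 - 8 = (118098) + (2187) + (-108) + (-8) = 120169; answer 120169
Part 2: Y1 = 120169; m = 3; cross terms: (-29*-30 - -22*0)=870, (-22*3 - 33*-30)=924, (33*25 - -3*3)=834, (-3*18 - -21*25)=471, (-21*0 - -29*18)=522; twice the area = |3621| = 3621; area = 3621/2; answer 3621/2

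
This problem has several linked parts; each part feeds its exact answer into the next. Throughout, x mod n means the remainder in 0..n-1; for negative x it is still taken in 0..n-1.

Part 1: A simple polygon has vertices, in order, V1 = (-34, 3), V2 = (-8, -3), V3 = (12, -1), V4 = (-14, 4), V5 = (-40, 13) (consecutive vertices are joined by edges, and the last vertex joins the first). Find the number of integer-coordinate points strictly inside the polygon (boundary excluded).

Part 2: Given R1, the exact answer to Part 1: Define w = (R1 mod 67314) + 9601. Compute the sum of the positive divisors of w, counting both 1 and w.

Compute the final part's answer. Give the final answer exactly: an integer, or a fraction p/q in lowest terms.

Part 1: cross terms: (-34*-3 - -8*3)=126, (-8*-1 - 12*-3)=44, (12*4 - -14*-1)=34, (-14*13 - -40*4)=-22, (-40*3 - -34*13)=322; twice the area = |504| = 504; area = 252; boundary points = 2 + 2 + 1 + 1 + 2 = 8; strictly interior points = area - boundary/2 + 1 = 249; answer 249
Part 2: R1 = 249; w = 9850; 9850 = 2 * 5^2 * 197; sigma = (1 + 2) * (1 + 5 + 25) * (1 + 197) = 3 * 31 * 198 = 18414; answer 18414

18414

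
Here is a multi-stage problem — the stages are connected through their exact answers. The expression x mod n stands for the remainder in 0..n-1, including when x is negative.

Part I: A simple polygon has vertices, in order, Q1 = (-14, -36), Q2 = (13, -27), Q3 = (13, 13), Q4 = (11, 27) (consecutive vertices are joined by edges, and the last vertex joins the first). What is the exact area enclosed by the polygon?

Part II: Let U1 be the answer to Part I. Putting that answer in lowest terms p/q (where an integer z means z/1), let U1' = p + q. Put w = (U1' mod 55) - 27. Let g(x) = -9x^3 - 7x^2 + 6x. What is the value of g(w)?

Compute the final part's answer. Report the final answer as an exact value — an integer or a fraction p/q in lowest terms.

50112

Part I: cross terms: (-14*-27 - 13*-36)=846, (13*13 - 13*-27)=520, (13*27 - 11*13)=208, (11*-36 - -14*27)=-18; twice the area = |1556| = 1556; area = 778; answer 778
Part II: U1 = 778; threaded value p + q = 779; w = -18; -9*(-18)^3 - 7*(-18)^2 + 6*(-18)^1 = (52488) + (-2268) + (-108) = 50112; answer 50112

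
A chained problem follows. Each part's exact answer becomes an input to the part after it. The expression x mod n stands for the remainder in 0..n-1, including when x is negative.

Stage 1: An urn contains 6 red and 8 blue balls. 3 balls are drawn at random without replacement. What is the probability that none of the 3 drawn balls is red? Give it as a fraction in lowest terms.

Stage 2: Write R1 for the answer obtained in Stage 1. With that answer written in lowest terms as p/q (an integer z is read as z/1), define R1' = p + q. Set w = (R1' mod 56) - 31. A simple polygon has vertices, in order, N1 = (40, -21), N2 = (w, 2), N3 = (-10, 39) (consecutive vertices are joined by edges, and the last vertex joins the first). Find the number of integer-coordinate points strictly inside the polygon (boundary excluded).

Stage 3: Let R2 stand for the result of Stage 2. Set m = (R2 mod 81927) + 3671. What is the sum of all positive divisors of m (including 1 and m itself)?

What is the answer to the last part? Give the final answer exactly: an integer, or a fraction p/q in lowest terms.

5152

Stage 1: total draws C(14,3) = 364; favorable C(8,3) = 56; P = 2/13; answer 2/13
Stage 2: R1 = 2/13; threaded value p + q = 15; w = -16; cross terms: (40*2 - -16*-21)=-256, (-16*39 - -10*2)=-604, (-10*-21 - 40*39)=-1350; twice the area = |-2210| = 2210; area = 1105; boundary points = 1 + 1 + 10 = 12; strictly interior points = area - boundary/2 + 1 = 1100; answer 1100
Stage 3: R2 = 1100; m = 4771; 4771 = 13 * 367; sigma = (1 + 13) * (1 + 367) = 14 * 368 = 5152; answer 5152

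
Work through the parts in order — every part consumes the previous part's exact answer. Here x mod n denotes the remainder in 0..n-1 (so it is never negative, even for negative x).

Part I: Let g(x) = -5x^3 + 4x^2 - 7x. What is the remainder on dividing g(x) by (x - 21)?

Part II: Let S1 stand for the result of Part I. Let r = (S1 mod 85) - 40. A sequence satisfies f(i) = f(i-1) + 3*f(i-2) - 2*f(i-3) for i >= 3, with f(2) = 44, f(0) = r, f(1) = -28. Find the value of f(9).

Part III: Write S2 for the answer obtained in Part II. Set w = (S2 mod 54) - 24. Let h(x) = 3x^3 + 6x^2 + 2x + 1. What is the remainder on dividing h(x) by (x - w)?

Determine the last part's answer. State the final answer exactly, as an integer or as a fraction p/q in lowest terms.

Part I: remainder = value at the root: -5*(21)^3 + 4*(21)^2 - 7*(21)^1 = (-46305) + (1764) + (-147) = -44688; answer -44688
Part II: S1 = -44688; r = -18; f(3) = 1*(44) + 3*(-28) - 2*(-18) = -4; iterating: f(3)=-4, f(4)=184, f(5)=84, f(6)=644, f(7)=528, f(8)=2292, f(9)=2588; answer 2588
Part III: S2 = 2588; w = 26; remainder = value at the root: 3*(26)^3 + 6*(26)^2 + 2*(26)^1 + 1 = (52728) + (4056) + (52) + (1) = 56837; answer 56837

56837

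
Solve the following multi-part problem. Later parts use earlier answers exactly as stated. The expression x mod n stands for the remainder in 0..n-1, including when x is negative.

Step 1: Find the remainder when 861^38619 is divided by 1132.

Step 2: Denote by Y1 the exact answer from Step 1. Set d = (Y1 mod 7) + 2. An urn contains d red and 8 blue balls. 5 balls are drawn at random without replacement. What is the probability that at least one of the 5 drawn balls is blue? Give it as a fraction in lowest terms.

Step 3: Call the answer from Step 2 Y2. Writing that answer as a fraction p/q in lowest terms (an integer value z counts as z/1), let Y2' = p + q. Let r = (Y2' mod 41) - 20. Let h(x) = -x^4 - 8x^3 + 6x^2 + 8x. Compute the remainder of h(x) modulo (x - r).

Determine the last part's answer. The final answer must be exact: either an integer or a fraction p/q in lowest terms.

Step 1: squarings mod 1132: 861^1=861, 861^2=993, 861^4=77, 861^8=269, 861^16=1045, 861^32=777, 861^64=373, 861^128=1025, 861^256=129, 861^512=793, 861^1024=589, 861^2048=529, 861^4096=237, 861^8192=701, 861^16384=113, 861^32768=317; 861^38619 = 861^1 * 861^2 * 861^8 * 861^16 * 861^64 * 861^128 * 861^512 * 861^1024 * 861^4096 * 861^32768 = 1005 (mod 1132); answer 1005
Step 2: Y1 = 1005; d = 6; total draws C(14,5) = 2002; complement C(6,5) = 6; favorable 2002 - 6 = 1996; P = 998/1001; answer 998/1001
Step 3: Y2 = 998/1001; threaded value p + q = 1999; r = 11; remainder = value at the root: -1*(11)^4 - 8*(11)^3 + 6*(11)^2 + 8*(11)^1 = (-14641) + (-10648) + (726) + (88) = -24475; answer -24475

-24475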